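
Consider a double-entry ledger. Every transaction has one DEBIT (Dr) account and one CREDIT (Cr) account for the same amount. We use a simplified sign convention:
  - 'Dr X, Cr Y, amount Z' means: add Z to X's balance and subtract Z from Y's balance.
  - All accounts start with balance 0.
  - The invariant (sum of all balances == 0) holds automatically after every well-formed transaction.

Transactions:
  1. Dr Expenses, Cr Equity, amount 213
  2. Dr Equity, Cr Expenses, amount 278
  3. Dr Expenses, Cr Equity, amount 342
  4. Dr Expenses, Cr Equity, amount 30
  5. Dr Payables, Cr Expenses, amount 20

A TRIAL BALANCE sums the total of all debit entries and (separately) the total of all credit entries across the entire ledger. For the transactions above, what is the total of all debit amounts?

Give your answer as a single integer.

Txn 1: debit+=213
Txn 2: debit+=278
Txn 3: debit+=342
Txn 4: debit+=30
Txn 5: debit+=20
Total debits = 883

Answer: 883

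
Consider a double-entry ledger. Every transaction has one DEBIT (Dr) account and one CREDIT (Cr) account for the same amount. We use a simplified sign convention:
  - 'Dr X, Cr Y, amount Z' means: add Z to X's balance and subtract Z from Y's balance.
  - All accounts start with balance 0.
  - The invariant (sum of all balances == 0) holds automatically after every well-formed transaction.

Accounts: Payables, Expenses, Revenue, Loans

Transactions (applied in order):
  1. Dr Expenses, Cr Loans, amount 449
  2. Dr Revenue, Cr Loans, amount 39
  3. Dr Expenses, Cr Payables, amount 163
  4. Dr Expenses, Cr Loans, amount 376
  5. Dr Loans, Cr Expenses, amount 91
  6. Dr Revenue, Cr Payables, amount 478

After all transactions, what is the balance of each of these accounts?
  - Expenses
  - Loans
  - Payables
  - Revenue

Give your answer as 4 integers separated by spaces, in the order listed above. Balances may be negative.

After txn 1 (Dr Expenses, Cr Loans, amount 449): Expenses=449 Loans=-449
After txn 2 (Dr Revenue, Cr Loans, amount 39): Expenses=449 Loans=-488 Revenue=39
After txn 3 (Dr Expenses, Cr Payables, amount 163): Expenses=612 Loans=-488 Payables=-163 Revenue=39
After txn 4 (Dr Expenses, Cr Loans, amount 376): Expenses=988 Loans=-864 Payables=-163 Revenue=39
After txn 5 (Dr Loans, Cr Expenses, amount 91): Expenses=897 Loans=-773 Payables=-163 Revenue=39
After txn 6 (Dr Revenue, Cr Payables, amount 478): Expenses=897 Loans=-773 Payables=-641 Revenue=517

Answer: 897 -773 -641 517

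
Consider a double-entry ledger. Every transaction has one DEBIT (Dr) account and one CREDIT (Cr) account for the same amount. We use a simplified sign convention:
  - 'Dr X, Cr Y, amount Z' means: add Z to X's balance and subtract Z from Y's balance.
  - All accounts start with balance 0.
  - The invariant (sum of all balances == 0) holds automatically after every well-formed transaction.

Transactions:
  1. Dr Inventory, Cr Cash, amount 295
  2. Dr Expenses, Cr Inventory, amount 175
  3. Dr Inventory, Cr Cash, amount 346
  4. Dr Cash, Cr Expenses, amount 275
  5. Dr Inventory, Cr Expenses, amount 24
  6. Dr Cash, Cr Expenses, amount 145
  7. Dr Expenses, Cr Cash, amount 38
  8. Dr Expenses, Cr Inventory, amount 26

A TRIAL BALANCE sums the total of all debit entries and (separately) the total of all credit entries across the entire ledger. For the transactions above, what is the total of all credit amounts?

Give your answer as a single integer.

Answer: 1324

Derivation:
Txn 1: credit+=295
Txn 2: credit+=175
Txn 3: credit+=346
Txn 4: credit+=275
Txn 5: credit+=24
Txn 6: credit+=145
Txn 7: credit+=38
Txn 8: credit+=26
Total credits = 1324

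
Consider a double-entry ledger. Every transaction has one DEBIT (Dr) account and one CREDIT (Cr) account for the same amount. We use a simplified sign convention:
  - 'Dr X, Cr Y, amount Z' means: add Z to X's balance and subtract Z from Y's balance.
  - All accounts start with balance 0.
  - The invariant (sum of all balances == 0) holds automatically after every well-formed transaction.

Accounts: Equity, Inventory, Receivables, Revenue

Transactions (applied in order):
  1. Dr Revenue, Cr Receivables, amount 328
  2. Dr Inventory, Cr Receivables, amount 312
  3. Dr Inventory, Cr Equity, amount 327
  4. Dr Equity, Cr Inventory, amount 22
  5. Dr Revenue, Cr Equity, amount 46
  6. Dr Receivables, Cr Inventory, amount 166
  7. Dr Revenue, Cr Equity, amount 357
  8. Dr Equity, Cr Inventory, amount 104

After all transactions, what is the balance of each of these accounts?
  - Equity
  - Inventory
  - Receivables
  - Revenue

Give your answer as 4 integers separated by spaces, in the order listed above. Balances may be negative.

After txn 1 (Dr Revenue, Cr Receivables, amount 328): Receivables=-328 Revenue=328
After txn 2 (Dr Inventory, Cr Receivables, amount 312): Inventory=312 Receivables=-640 Revenue=328
After txn 3 (Dr Inventory, Cr Equity, amount 327): Equity=-327 Inventory=639 Receivables=-640 Revenue=328
After txn 4 (Dr Equity, Cr Inventory, amount 22): Equity=-305 Inventory=617 Receivables=-640 Revenue=328
After txn 5 (Dr Revenue, Cr Equity, amount 46): Equity=-351 Inventory=617 Receivables=-640 Revenue=374
After txn 6 (Dr Receivables, Cr Inventory, amount 166): Equity=-351 Inventory=451 Receivables=-474 Revenue=374
After txn 7 (Dr Revenue, Cr Equity, amount 357): Equity=-708 Inventory=451 Receivables=-474 Revenue=731
After txn 8 (Dr Equity, Cr Inventory, amount 104): Equity=-604 Inventory=347 Receivables=-474 Revenue=731

Answer: -604 347 -474 731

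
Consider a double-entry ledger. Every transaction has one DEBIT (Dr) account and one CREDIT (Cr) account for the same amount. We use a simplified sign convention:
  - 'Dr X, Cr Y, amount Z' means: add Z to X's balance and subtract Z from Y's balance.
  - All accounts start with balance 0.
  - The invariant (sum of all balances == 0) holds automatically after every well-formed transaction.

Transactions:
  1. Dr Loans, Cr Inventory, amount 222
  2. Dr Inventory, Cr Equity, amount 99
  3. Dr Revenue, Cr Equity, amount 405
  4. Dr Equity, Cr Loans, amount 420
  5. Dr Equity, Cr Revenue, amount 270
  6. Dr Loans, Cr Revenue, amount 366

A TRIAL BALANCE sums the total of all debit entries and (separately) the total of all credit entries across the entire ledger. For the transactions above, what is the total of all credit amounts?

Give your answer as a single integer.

Answer: 1782

Derivation:
Txn 1: credit+=222
Txn 2: credit+=99
Txn 3: credit+=405
Txn 4: credit+=420
Txn 5: credit+=270
Txn 6: credit+=366
Total credits = 1782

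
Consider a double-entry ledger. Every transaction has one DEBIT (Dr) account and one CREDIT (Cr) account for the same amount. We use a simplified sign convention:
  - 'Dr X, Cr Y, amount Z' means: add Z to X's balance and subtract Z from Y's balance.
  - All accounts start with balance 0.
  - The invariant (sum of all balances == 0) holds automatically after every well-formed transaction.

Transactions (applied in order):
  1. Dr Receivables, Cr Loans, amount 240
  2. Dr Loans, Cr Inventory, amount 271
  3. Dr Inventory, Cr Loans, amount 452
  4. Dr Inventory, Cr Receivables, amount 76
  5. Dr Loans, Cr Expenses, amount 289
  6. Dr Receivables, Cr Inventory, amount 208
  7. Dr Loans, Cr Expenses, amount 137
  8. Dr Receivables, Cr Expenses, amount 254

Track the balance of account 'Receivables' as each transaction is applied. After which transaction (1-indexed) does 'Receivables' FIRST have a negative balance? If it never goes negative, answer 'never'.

Answer: never

Derivation:
After txn 1: Receivables=240
After txn 2: Receivables=240
After txn 3: Receivables=240
After txn 4: Receivables=164
After txn 5: Receivables=164
After txn 6: Receivables=372
After txn 7: Receivables=372
After txn 8: Receivables=626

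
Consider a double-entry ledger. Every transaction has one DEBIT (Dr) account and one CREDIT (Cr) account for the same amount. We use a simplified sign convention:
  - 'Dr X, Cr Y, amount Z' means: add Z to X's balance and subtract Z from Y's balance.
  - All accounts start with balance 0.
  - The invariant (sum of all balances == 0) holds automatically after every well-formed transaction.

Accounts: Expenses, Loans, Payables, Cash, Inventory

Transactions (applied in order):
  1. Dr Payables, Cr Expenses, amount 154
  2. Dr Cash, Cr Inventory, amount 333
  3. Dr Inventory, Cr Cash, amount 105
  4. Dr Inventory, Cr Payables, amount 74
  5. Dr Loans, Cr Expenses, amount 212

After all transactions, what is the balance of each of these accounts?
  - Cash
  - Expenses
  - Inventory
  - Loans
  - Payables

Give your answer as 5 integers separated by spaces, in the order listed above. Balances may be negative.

Answer: 228 -366 -154 212 80

Derivation:
After txn 1 (Dr Payables, Cr Expenses, amount 154): Expenses=-154 Payables=154
After txn 2 (Dr Cash, Cr Inventory, amount 333): Cash=333 Expenses=-154 Inventory=-333 Payables=154
After txn 3 (Dr Inventory, Cr Cash, amount 105): Cash=228 Expenses=-154 Inventory=-228 Payables=154
After txn 4 (Dr Inventory, Cr Payables, amount 74): Cash=228 Expenses=-154 Inventory=-154 Payables=80
After txn 5 (Dr Loans, Cr Expenses, amount 212): Cash=228 Expenses=-366 Inventory=-154 Loans=212 Payables=80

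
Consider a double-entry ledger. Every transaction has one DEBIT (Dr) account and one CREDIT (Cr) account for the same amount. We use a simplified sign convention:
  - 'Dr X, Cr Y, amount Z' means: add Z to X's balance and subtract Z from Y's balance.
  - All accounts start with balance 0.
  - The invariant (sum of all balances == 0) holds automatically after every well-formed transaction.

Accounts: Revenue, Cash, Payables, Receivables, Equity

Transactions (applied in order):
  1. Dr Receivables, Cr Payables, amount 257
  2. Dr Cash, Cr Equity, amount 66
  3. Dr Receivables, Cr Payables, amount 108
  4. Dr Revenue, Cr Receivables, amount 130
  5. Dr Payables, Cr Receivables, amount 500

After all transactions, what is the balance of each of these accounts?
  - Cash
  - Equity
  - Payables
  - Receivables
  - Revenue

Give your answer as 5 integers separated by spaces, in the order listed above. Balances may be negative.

Answer: 66 -66 135 -265 130

Derivation:
After txn 1 (Dr Receivables, Cr Payables, amount 257): Payables=-257 Receivables=257
After txn 2 (Dr Cash, Cr Equity, amount 66): Cash=66 Equity=-66 Payables=-257 Receivables=257
After txn 3 (Dr Receivables, Cr Payables, amount 108): Cash=66 Equity=-66 Payables=-365 Receivables=365
After txn 4 (Dr Revenue, Cr Receivables, amount 130): Cash=66 Equity=-66 Payables=-365 Receivables=235 Revenue=130
After txn 5 (Dr Payables, Cr Receivables, amount 500): Cash=66 Equity=-66 Payables=135 Receivables=-265 Revenue=130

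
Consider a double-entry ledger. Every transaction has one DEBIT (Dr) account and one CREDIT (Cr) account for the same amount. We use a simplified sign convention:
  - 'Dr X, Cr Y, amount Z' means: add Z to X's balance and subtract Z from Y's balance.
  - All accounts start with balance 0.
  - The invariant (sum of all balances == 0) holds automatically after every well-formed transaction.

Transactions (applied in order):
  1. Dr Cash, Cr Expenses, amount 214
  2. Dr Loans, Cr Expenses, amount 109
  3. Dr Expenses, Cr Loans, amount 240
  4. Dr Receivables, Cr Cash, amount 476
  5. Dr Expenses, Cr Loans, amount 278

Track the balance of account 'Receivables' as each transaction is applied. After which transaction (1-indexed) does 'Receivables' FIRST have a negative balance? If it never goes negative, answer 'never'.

Answer: never

Derivation:
After txn 1: Receivables=0
After txn 2: Receivables=0
After txn 3: Receivables=0
After txn 4: Receivables=476
After txn 5: Receivables=476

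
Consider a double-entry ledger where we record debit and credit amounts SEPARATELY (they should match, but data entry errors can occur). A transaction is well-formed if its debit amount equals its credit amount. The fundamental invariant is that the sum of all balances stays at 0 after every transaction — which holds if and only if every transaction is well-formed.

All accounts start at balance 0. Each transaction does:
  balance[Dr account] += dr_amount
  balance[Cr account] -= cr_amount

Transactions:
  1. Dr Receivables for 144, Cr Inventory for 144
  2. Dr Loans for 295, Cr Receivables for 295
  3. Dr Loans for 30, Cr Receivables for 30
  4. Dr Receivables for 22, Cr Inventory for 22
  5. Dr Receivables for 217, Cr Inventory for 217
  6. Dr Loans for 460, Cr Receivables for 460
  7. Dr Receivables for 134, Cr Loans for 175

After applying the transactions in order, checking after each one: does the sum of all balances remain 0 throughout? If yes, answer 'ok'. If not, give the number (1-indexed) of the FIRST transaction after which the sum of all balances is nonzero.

After txn 1: dr=144 cr=144 sum_balances=0
After txn 2: dr=295 cr=295 sum_balances=0
After txn 3: dr=30 cr=30 sum_balances=0
After txn 4: dr=22 cr=22 sum_balances=0
After txn 5: dr=217 cr=217 sum_balances=0
After txn 6: dr=460 cr=460 sum_balances=0
After txn 7: dr=134 cr=175 sum_balances=-41

Answer: 7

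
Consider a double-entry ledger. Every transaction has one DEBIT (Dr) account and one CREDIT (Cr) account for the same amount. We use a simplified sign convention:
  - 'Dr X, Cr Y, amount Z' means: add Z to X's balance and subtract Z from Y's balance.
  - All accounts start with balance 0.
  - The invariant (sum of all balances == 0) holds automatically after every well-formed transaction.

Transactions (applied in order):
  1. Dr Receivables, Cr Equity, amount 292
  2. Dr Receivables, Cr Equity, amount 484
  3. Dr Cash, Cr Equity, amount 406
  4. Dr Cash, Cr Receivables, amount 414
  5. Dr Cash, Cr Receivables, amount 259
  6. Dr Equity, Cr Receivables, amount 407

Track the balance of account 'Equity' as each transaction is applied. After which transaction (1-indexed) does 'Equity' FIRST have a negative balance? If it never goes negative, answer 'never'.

Answer: 1

Derivation:
After txn 1: Equity=-292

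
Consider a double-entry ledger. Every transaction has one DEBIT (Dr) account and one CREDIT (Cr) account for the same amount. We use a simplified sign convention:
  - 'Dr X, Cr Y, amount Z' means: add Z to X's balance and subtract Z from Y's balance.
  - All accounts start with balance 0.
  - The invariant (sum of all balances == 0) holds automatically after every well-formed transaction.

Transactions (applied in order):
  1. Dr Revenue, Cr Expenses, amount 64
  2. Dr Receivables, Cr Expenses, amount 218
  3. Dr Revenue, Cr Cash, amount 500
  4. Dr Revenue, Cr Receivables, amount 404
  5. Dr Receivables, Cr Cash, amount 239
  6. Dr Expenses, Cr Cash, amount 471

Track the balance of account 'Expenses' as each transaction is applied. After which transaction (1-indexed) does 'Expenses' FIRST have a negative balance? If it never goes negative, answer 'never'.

Answer: 1

Derivation:
After txn 1: Expenses=-64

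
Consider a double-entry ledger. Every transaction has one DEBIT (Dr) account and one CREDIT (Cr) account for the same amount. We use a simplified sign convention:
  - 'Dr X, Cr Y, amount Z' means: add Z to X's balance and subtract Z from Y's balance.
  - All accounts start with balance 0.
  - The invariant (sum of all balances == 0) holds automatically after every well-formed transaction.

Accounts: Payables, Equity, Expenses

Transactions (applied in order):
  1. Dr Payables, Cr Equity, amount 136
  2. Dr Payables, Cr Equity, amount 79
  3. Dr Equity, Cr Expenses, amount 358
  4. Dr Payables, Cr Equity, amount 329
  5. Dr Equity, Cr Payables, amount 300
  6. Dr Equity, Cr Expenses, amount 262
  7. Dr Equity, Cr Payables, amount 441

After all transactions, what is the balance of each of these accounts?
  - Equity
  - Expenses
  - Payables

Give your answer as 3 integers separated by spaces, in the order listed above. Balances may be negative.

After txn 1 (Dr Payables, Cr Equity, amount 136): Equity=-136 Payables=136
After txn 2 (Dr Payables, Cr Equity, amount 79): Equity=-215 Payables=215
After txn 3 (Dr Equity, Cr Expenses, amount 358): Equity=143 Expenses=-358 Payables=215
After txn 4 (Dr Payables, Cr Equity, amount 329): Equity=-186 Expenses=-358 Payables=544
After txn 5 (Dr Equity, Cr Payables, amount 300): Equity=114 Expenses=-358 Payables=244
After txn 6 (Dr Equity, Cr Expenses, amount 262): Equity=376 Expenses=-620 Payables=244
After txn 7 (Dr Equity, Cr Payables, amount 441): Equity=817 Expenses=-620 Payables=-197

Answer: 817 -620 -197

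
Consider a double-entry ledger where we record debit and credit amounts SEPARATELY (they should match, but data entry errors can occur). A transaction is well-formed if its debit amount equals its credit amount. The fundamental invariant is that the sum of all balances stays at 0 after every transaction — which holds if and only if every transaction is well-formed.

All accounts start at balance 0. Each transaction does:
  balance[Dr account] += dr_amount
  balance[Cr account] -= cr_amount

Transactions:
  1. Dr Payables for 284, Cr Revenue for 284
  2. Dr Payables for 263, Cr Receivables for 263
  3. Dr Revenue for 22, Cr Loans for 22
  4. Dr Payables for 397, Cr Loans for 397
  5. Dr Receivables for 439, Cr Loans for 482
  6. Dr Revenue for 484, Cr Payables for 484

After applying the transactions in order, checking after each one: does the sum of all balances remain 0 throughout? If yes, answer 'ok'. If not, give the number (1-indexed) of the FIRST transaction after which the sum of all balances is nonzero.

Answer: 5

Derivation:
After txn 1: dr=284 cr=284 sum_balances=0
After txn 2: dr=263 cr=263 sum_balances=0
After txn 3: dr=22 cr=22 sum_balances=0
After txn 4: dr=397 cr=397 sum_balances=0
After txn 5: dr=439 cr=482 sum_balances=-43
After txn 6: dr=484 cr=484 sum_balances=-43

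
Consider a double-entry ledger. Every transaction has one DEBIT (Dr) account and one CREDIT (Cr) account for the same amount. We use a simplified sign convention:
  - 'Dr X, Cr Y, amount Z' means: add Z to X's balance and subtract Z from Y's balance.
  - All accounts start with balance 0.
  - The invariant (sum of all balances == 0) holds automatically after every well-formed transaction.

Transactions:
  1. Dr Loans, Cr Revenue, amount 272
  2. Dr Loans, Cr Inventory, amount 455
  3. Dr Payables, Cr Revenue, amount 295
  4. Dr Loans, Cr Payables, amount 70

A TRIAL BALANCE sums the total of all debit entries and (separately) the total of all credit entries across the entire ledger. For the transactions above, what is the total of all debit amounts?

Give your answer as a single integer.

Answer: 1092

Derivation:
Txn 1: debit+=272
Txn 2: debit+=455
Txn 3: debit+=295
Txn 4: debit+=70
Total debits = 1092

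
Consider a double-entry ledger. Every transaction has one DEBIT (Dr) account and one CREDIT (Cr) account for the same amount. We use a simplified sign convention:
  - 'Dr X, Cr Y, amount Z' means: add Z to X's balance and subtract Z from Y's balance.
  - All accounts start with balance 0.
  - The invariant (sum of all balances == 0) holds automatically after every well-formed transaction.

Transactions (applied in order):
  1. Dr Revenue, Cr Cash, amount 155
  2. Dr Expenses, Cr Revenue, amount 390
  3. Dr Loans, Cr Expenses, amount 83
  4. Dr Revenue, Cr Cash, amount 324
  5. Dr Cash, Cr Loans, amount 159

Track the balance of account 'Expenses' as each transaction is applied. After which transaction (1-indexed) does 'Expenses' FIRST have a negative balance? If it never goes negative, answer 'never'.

Answer: never

Derivation:
After txn 1: Expenses=0
After txn 2: Expenses=390
After txn 3: Expenses=307
After txn 4: Expenses=307
After txn 5: Expenses=307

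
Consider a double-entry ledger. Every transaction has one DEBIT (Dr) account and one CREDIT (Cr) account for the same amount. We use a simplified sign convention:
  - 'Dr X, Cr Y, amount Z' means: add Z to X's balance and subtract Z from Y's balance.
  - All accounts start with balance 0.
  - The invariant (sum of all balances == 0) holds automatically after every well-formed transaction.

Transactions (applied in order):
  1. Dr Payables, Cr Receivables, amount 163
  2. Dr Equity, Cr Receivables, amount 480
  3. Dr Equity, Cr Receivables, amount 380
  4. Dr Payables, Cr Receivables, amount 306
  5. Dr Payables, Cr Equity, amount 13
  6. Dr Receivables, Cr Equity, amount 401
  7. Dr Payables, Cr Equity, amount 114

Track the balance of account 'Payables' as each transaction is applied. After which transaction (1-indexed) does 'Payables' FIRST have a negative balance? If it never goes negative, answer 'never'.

After txn 1: Payables=163
After txn 2: Payables=163
After txn 3: Payables=163
After txn 4: Payables=469
After txn 5: Payables=482
After txn 6: Payables=482
After txn 7: Payables=596

Answer: never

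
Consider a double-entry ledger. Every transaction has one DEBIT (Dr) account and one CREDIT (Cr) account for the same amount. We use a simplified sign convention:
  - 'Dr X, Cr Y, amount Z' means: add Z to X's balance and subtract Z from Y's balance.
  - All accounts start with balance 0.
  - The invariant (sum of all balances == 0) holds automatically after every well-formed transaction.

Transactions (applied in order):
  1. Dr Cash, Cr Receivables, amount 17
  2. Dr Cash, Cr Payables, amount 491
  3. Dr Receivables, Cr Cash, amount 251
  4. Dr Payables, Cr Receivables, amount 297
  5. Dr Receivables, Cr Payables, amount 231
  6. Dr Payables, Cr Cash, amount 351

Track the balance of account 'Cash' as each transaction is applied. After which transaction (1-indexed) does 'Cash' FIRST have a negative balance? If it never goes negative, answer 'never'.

Answer: 6

Derivation:
After txn 1: Cash=17
After txn 2: Cash=508
After txn 3: Cash=257
After txn 4: Cash=257
After txn 5: Cash=257
After txn 6: Cash=-94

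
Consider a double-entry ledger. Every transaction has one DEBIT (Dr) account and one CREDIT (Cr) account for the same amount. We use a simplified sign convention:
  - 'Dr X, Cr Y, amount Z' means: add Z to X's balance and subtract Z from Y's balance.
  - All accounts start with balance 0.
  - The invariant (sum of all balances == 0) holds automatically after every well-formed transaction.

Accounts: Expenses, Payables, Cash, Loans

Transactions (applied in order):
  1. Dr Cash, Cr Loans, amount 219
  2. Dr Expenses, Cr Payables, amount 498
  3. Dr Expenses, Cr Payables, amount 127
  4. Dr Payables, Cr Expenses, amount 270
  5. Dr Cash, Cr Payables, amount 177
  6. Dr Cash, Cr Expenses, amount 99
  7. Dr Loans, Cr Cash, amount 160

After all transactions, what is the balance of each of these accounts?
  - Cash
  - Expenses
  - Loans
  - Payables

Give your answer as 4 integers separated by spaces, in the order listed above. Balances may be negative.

Answer: 335 256 -59 -532

Derivation:
After txn 1 (Dr Cash, Cr Loans, amount 219): Cash=219 Loans=-219
After txn 2 (Dr Expenses, Cr Payables, amount 498): Cash=219 Expenses=498 Loans=-219 Payables=-498
After txn 3 (Dr Expenses, Cr Payables, amount 127): Cash=219 Expenses=625 Loans=-219 Payables=-625
After txn 4 (Dr Payables, Cr Expenses, amount 270): Cash=219 Expenses=355 Loans=-219 Payables=-355
After txn 5 (Dr Cash, Cr Payables, amount 177): Cash=396 Expenses=355 Loans=-219 Payables=-532
After txn 6 (Dr Cash, Cr Expenses, amount 99): Cash=495 Expenses=256 Loans=-219 Payables=-532
After txn 7 (Dr Loans, Cr Cash, amount 160): Cash=335 Expenses=256 Loans=-59 Payables=-532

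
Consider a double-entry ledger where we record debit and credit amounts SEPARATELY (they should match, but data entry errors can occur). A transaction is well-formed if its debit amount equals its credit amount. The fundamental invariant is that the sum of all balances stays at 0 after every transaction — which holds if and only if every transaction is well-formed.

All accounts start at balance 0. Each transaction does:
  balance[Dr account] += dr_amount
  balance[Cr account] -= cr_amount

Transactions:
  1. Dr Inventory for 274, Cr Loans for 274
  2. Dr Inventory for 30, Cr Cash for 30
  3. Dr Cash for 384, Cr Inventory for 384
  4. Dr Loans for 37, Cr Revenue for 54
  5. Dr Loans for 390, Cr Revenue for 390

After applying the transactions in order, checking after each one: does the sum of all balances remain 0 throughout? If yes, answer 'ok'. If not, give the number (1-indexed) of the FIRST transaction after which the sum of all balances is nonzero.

After txn 1: dr=274 cr=274 sum_balances=0
After txn 2: dr=30 cr=30 sum_balances=0
After txn 3: dr=384 cr=384 sum_balances=0
After txn 4: dr=37 cr=54 sum_balances=-17
After txn 5: dr=390 cr=390 sum_balances=-17

Answer: 4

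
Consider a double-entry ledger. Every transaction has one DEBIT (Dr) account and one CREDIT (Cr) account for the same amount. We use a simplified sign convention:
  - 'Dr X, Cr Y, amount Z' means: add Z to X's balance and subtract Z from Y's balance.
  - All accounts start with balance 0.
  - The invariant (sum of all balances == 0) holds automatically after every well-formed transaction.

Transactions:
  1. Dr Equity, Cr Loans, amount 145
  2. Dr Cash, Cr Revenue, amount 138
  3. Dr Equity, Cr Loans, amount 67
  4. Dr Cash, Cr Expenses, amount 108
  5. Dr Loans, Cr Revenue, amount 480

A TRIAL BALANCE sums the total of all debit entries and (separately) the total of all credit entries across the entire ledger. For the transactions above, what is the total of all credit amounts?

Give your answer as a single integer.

Answer: 938

Derivation:
Txn 1: credit+=145
Txn 2: credit+=138
Txn 3: credit+=67
Txn 4: credit+=108
Txn 5: credit+=480
Total credits = 938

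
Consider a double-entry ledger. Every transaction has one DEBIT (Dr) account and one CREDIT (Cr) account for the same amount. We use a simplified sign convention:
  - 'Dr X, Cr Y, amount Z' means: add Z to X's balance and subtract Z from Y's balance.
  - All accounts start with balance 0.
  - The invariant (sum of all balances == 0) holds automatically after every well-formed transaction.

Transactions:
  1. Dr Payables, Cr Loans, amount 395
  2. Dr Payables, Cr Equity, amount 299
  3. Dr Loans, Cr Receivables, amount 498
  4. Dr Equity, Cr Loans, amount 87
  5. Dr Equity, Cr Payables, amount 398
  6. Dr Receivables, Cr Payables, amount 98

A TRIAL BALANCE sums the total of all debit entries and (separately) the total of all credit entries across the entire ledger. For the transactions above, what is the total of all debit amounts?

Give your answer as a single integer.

Txn 1: debit+=395
Txn 2: debit+=299
Txn 3: debit+=498
Txn 4: debit+=87
Txn 5: debit+=398
Txn 6: debit+=98
Total debits = 1775

Answer: 1775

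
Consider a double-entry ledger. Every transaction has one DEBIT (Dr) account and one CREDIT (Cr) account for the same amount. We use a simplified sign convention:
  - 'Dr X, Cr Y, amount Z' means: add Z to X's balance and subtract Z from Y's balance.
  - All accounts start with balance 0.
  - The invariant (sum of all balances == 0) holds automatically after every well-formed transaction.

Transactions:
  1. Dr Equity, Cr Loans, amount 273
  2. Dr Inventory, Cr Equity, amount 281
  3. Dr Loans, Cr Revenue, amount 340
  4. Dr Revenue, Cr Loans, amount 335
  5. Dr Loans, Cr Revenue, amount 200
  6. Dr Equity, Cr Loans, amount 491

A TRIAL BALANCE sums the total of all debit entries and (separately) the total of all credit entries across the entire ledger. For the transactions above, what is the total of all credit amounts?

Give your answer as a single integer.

Answer: 1920

Derivation:
Txn 1: credit+=273
Txn 2: credit+=281
Txn 3: credit+=340
Txn 4: credit+=335
Txn 5: credit+=200
Txn 6: credit+=491
Total credits = 1920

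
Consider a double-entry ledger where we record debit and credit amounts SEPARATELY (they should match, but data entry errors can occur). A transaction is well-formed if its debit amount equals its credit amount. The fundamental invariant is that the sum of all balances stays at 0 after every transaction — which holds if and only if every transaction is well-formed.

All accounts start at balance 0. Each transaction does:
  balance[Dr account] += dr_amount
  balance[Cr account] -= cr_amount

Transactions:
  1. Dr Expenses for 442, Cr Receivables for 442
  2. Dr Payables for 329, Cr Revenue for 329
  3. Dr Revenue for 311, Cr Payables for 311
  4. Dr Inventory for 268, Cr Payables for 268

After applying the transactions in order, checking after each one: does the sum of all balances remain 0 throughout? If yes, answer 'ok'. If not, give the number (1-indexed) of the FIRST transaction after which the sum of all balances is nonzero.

After txn 1: dr=442 cr=442 sum_balances=0
After txn 2: dr=329 cr=329 sum_balances=0
After txn 3: dr=311 cr=311 sum_balances=0
After txn 4: dr=268 cr=268 sum_balances=0

Answer: ok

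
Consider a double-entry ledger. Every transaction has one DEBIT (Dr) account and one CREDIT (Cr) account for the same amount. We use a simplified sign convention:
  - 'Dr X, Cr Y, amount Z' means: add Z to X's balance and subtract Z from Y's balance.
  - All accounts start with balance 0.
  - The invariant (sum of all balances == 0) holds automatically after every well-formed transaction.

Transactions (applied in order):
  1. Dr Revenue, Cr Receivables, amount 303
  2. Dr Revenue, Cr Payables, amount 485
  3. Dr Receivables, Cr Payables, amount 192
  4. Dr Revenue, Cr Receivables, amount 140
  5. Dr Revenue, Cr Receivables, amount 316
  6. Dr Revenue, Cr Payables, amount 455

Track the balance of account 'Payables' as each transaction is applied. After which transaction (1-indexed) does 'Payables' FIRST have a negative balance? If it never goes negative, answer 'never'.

After txn 1: Payables=0
After txn 2: Payables=-485

Answer: 2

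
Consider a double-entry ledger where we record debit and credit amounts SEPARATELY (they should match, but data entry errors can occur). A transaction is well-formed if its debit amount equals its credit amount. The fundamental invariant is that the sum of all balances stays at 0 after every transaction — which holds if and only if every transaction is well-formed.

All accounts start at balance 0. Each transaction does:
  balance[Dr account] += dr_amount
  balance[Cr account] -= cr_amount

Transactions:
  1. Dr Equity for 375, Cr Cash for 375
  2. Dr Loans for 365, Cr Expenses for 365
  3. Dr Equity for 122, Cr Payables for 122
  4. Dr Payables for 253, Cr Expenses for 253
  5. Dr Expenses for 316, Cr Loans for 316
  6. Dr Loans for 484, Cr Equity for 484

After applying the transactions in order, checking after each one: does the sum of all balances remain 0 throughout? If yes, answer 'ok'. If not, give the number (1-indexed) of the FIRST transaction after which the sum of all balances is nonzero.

Answer: ok

Derivation:
After txn 1: dr=375 cr=375 sum_balances=0
After txn 2: dr=365 cr=365 sum_balances=0
After txn 3: dr=122 cr=122 sum_balances=0
After txn 4: dr=253 cr=253 sum_balances=0
After txn 5: dr=316 cr=316 sum_balances=0
After txn 6: dr=484 cr=484 sum_balances=0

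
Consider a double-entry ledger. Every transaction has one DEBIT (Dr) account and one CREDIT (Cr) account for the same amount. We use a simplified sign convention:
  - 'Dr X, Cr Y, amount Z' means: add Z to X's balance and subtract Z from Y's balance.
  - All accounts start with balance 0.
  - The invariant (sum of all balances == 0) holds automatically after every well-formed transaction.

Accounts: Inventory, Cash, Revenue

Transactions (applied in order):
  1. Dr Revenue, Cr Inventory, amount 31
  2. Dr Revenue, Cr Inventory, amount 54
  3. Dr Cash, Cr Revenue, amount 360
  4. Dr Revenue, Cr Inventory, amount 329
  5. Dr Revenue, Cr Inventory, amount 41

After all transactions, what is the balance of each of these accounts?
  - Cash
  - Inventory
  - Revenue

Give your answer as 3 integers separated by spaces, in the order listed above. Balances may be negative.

Answer: 360 -455 95

Derivation:
After txn 1 (Dr Revenue, Cr Inventory, amount 31): Inventory=-31 Revenue=31
After txn 2 (Dr Revenue, Cr Inventory, amount 54): Inventory=-85 Revenue=85
After txn 3 (Dr Cash, Cr Revenue, amount 360): Cash=360 Inventory=-85 Revenue=-275
After txn 4 (Dr Revenue, Cr Inventory, amount 329): Cash=360 Inventory=-414 Revenue=54
After txn 5 (Dr Revenue, Cr Inventory, amount 41): Cash=360 Inventory=-455 Revenue=95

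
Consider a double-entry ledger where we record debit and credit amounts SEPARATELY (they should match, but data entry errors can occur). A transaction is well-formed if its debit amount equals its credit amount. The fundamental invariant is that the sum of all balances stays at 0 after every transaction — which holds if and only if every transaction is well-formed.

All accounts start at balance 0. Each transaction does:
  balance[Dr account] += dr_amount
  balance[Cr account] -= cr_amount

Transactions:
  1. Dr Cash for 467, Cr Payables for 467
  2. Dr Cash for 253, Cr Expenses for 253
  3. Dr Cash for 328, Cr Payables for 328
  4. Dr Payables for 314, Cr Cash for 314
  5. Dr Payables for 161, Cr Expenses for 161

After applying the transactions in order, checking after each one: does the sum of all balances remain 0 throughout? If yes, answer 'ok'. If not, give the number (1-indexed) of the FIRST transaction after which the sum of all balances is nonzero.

After txn 1: dr=467 cr=467 sum_balances=0
After txn 2: dr=253 cr=253 sum_balances=0
After txn 3: dr=328 cr=328 sum_balances=0
After txn 4: dr=314 cr=314 sum_balances=0
After txn 5: dr=161 cr=161 sum_balances=0

Answer: ok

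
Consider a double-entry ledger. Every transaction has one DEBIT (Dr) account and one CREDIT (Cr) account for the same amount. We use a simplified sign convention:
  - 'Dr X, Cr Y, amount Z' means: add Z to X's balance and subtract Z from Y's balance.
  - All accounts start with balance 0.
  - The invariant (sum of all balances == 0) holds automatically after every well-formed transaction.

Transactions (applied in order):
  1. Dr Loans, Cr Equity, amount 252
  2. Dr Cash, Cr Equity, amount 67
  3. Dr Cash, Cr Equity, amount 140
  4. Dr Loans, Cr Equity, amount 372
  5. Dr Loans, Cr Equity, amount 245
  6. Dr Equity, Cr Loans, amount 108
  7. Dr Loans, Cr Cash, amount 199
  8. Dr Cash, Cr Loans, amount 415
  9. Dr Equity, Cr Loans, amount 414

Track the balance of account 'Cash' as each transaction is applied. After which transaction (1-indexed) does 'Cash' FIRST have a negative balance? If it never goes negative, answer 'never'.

After txn 1: Cash=0
After txn 2: Cash=67
After txn 3: Cash=207
After txn 4: Cash=207
After txn 5: Cash=207
After txn 6: Cash=207
After txn 7: Cash=8
After txn 8: Cash=423
After txn 9: Cash=423

Answer: never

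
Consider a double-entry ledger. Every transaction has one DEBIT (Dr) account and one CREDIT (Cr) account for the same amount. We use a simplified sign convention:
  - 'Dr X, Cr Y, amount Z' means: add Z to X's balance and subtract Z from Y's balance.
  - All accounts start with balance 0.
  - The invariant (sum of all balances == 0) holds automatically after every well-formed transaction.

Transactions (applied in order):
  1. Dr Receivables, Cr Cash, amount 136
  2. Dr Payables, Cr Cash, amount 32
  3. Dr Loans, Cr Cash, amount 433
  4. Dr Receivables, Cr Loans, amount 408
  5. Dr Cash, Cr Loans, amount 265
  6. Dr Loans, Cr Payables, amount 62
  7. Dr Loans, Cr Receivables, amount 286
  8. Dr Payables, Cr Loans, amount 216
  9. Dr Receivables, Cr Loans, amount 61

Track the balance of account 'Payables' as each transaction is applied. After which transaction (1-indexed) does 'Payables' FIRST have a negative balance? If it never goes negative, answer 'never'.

After txn 1: Payables=0
After txn 2: Payables=32
After txn 3: Payables=32
After txn 4: Payables=32
After txn 5: Payables=32
After txn 6: Payables=-30

Answer: 6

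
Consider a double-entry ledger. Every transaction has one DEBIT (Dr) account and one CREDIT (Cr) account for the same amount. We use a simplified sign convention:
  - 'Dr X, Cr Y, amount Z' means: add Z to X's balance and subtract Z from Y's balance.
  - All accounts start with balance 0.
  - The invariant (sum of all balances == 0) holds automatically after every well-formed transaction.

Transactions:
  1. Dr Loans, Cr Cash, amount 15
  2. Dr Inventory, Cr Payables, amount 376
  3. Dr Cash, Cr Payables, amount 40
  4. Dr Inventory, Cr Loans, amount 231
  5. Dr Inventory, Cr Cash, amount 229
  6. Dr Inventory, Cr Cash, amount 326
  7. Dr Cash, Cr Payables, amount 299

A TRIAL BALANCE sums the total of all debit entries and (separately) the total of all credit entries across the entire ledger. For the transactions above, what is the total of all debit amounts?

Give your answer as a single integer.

Txn 1: debit+=15
Txn 2: debit+=376
Txn 3: debit+=40
Txn 4: debit+=231
Txn 5: debit+=229
Txn 6: debit+=326
Txn 7: debit+=299
Total debits = 1516

Answer: 1516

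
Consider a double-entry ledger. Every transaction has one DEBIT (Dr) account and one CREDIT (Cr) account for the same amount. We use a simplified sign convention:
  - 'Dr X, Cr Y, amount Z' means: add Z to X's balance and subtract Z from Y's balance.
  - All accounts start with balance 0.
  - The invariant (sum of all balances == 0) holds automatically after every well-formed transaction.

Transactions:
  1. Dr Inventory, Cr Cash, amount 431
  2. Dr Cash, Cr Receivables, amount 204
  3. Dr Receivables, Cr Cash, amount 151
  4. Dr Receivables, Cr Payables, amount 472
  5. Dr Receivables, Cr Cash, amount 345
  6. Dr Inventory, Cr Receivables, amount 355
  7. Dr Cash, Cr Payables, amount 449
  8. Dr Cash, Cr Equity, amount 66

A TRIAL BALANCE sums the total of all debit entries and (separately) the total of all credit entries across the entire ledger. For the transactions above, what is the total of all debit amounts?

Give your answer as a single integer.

Txn 1: debit+=431
Txn 2: debit+=204
Txn 3: debit+=151
Txn 4: debit+=472
Txn 5: debit+=345
Txn 6: debit+=355
Txn 7: debit+=449
Txn 8: debit+=66
Total debits = 2473

Answer: 2473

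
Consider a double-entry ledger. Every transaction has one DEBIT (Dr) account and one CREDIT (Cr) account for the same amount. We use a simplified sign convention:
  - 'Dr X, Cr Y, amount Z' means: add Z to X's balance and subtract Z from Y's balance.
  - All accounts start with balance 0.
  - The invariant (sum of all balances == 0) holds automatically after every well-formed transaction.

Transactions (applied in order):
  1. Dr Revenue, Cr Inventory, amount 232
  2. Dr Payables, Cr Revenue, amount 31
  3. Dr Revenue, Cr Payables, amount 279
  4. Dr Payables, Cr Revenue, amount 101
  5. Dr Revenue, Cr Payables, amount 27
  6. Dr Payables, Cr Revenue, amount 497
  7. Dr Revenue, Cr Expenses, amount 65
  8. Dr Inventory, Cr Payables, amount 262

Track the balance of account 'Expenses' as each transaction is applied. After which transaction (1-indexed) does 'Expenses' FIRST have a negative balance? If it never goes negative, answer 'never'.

Answer: 7

Derivation:
After txn 1: Expenses=0
After txn 2: Expenses=0
After txn 3: Expenses=0
After txn 4: Expenses=0
After txn 5: Expenses=0
After txn 6: Expenses=0
After txn 7: Expenses=-65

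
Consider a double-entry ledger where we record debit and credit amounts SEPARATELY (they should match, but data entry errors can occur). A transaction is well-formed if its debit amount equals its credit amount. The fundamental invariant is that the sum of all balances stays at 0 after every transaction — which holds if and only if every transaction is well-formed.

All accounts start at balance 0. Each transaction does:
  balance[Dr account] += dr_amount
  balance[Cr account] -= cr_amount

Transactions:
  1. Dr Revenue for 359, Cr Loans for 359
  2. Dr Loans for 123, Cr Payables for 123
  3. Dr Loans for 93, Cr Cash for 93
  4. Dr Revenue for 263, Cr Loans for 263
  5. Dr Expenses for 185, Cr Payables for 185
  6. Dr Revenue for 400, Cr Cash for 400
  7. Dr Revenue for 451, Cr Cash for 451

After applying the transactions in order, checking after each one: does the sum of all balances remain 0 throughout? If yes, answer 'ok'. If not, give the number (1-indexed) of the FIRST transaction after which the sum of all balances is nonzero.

After txn 1: dr=359 cr=359 sum_balances=0
After txn 2: dr=123 cr=123 sum_balances=0
After txn 3: dr=93 cr=93 sum_balances=0
After txn 4: dr=263 cr=263 sum_balances=0
After txn 5: dr=185 cr=185 sum_balances=0
After txn 6: dr=400 cr=400 sum_balances=0
After txn 7: dr=451 cr=451 sum_balances=0

Answer: ok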